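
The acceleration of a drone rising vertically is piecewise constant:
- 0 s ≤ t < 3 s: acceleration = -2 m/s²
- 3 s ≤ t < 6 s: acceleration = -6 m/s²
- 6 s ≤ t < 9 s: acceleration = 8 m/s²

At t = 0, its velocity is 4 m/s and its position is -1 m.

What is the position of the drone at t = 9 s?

On each constant-a segment, Δv = aΔt and Δx = v₀Δt + ½aΔt²; chain segment to segment.
0–3 s: v starts 4 m/s; Δx = 4·3 + ½·-2·3² = 3 m; v ends -2 m/s.
3–6 s: v starts -2 m/s; Δx = -2·3 + ½·-6·3² = -33 m; v ends -20 m/s.
6–9 s: v starts -20 m/s; Δx = -20·3 + ½·8·3² = -24 m; v ends 4 m/s.
x(9) = -1 + Σ Δx = -55 m.

-55 m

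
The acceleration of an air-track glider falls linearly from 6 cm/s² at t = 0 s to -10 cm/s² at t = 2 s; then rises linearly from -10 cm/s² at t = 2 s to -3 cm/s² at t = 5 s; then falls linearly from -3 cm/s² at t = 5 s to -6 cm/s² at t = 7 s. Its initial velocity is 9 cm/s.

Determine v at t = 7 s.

-23.5 cm/s

Δv equals the area under the a-t graph; then v = v₀ + Δv.
0–2 s: ½(6 + -10)(2) = -4 cm/s
2–5 s: ½(-10 + -3)(3) = -19.5 cm/s
5–7 s: ½(-3 + -6)(2) = -9 cm/s
Δv = -32.5 cm/s, so v(7) = 9 + (-32.5) = -23.5 cm/s.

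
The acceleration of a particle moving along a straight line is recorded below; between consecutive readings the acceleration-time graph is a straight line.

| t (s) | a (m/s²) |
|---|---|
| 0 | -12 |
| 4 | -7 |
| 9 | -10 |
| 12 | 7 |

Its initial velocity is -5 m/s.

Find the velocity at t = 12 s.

-90 m/s

Δv equals the area under the a-t graph; then v = v₀ + Δv.
0–4 s: ½(-12 + -7)(4) = -38 m/s
4–9 s: ½(-7 + -10)(5) = -42.5 m/s
9–12 s: ½(-10 + 7)(3) = -4.5 m/s
Δv = -85 m/s, so v(12) = -5 + (-85) = -90 m/s.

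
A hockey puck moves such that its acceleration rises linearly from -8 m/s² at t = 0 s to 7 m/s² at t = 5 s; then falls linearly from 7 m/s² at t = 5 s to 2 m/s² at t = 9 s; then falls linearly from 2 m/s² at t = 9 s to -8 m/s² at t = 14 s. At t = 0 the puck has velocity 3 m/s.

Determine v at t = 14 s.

Δv equals the area under the a-t graph; then v = v₀ + Δv.
0–5 s: ½(-8 + 7)(5) = -2.5 m/s
5–9 s: ½(7 + 2)(4) = 18 m/s
9–14 s: ½(2 + -8)(5) = -15 m/s
Δv = 0.5 m/s, so v(14) = 3 + (0.5) = 3.5 m/s.

3.5 m/s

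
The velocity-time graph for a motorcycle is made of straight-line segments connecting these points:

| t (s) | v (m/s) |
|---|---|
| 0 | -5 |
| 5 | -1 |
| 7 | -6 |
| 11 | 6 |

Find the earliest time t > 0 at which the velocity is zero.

t = 9 s

v changes sign on 7–11 s (from -6 to 6); the graph is linear there, so v = 0 at t = 7 + (6)·(11 − 7)/(6 − -6) = 9 s.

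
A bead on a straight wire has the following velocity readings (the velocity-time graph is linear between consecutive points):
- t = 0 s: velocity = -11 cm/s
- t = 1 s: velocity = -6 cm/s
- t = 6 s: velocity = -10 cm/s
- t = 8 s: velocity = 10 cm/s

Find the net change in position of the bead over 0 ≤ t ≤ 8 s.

-48.5 cm

Net displacement equals the area under the velocity-time graph (areas below the axis count negative).
0–1 s: ½(-11 + -6)(1) = -8.5 cm
1–6 s: ½(-6 + -10)(5) = -40 cm
6–8 s: ½(-10 + 10)(2) = 0 cm
Net displacement = -48.5 cm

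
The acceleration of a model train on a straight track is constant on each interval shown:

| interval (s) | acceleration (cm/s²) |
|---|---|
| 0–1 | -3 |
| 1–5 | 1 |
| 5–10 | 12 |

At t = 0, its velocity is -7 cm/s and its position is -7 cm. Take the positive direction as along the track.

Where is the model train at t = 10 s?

On each constant-a segment, Δv = aΔt and Δx = v₀Δt + ½aΔt²; chain segment to segment.
0–1 s: v starts -7 cm/s; Δx = -7·1 + ½·-3·1² = -8.5 cm; v ends -10 cm/s.
1–5 s: v starts -10 cm/s; Δx = -10·4 + ½·1·4² = -32 cm; v ends -6 cm/s.
5–10 s: v starts -6 cm/s; Δx = -6·5 + ½·12·5² = 120 cm; v ends 54 cm/s.
x(10) = -7 + Σ Δx = 72.5 cm.

72.5 cm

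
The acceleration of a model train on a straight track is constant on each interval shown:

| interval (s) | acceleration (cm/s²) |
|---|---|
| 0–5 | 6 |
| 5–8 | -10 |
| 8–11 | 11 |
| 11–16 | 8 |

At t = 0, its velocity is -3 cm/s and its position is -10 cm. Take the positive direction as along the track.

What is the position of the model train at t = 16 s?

376.5 cm

On each constant-a segment, Δv = aΔt and Δx = v₀Δt + ½aΔt²; chain segment to segment.
0–5 s: v starts -3 cm/s; Δx = -3·5 + ½·6·5² = 60 cm; v ends 27 cm/s.
5–8 s: v starts 27 cm/s; Δx = 27·3 + ½·-10·3² = 36 cm; v ends -3 cm/s.
8–11 s: v starts -3 cm/s; Δx = -3·3 + ½·11·3² = 40.5 cm; v ends 30 cm/s.
11–16 s: v starts 30 cm/s; Δx = 30·5 + ½·8·5² = 250 cm; v ends 70 cm/s.
x(16) = -10 + Σ Δx = 376.5 cm.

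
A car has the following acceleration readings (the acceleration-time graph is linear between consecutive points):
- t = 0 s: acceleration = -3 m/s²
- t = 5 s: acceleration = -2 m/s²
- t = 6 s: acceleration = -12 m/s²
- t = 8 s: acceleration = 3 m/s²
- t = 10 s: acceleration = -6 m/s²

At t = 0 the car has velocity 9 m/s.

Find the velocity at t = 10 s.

-22.5 m/s

Δv equals the area under the a-t graph; then v = v₀ + Δv.
0–5 s: ½(-3 + -2)(5) = -12.5 m/s
5–6 s: ½(-2 + -12)(1) = -7 m/s
6–8 s: ½(-12 + 3)(2) = -9 m/s
8–10 s: ½(3 + -6)(2) = -3 m/s
Δv = -31.5 m/s, so v(10) = 9 + (-31.5) = -22.5 m/s.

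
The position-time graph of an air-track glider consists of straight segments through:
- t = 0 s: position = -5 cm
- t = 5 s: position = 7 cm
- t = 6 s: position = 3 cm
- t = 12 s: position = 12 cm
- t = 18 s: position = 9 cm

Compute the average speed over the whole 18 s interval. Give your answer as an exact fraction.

Average speed = (total path length)/(elapsed time); on a piecewise-linear x-t graph the path length is Σ|Δx|.
0–5 s: |Δx| = |7 − -5| = 12 cm
5–6 s: |Δx| = |3 − 7| = 4 cm
6–12 s: |Δx| = |12 − 3| = 9 cm
12–18 s: |Δx| = |9 − 12| = 3 cm
Total path = 28 cm; average speed = 28/18 = 14/9 cm/s.

14/9 cm/s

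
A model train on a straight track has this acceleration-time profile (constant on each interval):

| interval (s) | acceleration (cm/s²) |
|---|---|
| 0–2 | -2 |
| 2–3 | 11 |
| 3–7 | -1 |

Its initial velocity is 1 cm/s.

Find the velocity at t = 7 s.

Δv equals the area under the a-t graph; then v = v₀ + Δv.
0–2 s: -2 × 2 = -4 cm/s
2–3 s: 11 × 1 = 11 cm/s
3–7 s: -1 × 4 = -4 cm/s
Δv = 3 cm/s, so v(7) = 1 + (3) = 4 cm/s.

4 cm/s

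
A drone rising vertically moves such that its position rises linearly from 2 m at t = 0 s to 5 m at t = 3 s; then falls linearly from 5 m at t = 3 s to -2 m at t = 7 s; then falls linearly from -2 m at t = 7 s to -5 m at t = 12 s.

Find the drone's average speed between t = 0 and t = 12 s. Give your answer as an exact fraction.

13/12 m/s

Average speed = (total path length)/(elapsed time); on a piecewise-linear x-t graph the path length is Σ|Δx|.
0–3 s: |Δx| = |5 − 2| = 3 m
3–7 s: |Δx| = |-2 − 5| = 7 m
7–12 s: |Δx| = |-5 − -2| = 3 m
Total path = 13 m; average speed = 13/12 = 13/12 m/s.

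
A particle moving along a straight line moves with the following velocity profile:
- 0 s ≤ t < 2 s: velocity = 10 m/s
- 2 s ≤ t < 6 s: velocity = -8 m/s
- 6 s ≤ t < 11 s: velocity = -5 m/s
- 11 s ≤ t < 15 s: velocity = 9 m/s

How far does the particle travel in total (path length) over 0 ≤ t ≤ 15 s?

Distance (not displacement) is the total path length: add the absolute areas under v-t.
0–2 s: |10| × 2 = 20 m
2–6 s: |-8| × 4 = 32 m
6–11 s: |-5| × 5 = 25 m
11–15 s: |9| × 4 = 36 m
Total distance = 113 m

113 m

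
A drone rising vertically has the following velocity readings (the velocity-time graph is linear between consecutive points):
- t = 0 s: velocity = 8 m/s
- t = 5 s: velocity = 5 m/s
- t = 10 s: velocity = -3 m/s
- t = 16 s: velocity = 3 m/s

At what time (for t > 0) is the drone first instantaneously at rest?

v changes sign on 5–10 s (from 5 to -3); the graph is linear there, so v = 0 at t = 5 + (-5)·(10 − 5)/(-3 − 5) = 8.125 s.

t = 8.125 s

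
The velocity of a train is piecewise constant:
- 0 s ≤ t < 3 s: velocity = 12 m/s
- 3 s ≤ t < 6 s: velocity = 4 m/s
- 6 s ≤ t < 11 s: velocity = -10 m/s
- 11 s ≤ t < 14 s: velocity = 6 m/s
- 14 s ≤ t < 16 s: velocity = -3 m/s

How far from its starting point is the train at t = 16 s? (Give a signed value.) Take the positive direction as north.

10 m

Net displacement equals the area under the velocity-time graph (areas below the axis count negative).
0–3 s: 12 × 3 = 36 m
3–6 s: 4 × 3 = 12 m
6–11 s: -10 × 5 = -50 m
11–14 s: 6 × 3 = 18 m
14–16 s: -3 × 2 = -6 m
Net displacement = 10 m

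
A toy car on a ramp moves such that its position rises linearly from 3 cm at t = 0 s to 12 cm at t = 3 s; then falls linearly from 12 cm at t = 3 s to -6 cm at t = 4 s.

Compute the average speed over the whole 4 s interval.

6.75 cm/s

Average speed = (total path length)/(elapsed time); on a piecewise-linear x-t graph the path length is Σ|Δx|.
0–3 s: |Δx| = |12 − 3| = 9 cm
3–4 s: |Δx| = |-6 − 12| = 18 cm
Total path = 27 cm; average speed = 27/4 = 6.75 cm/s.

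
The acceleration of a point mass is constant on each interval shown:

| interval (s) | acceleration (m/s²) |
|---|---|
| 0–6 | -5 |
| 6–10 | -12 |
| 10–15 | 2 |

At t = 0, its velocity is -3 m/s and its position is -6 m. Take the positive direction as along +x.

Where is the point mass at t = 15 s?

On each constant-a segment, Δv = aΔt and Δx = v₀Δt + ½aΔt²; chain segment to segment.
0–6 s: v starts -3 m/s; Δx = -3·6 + ½·-5·6² = -108 m; v ends -33 m/s.
6–10 s: v starts -33 m/s; Δx = -33·4 + ½·-12·4² = -228 m; v ends -81 m/s.
10–15 s: v starts -81 m/s; Δx = -81·5 + ½·2·5² = -380 m; v ends -71 m/s.
x(15) = -6 + Σ Δx = -722 m.

-722 m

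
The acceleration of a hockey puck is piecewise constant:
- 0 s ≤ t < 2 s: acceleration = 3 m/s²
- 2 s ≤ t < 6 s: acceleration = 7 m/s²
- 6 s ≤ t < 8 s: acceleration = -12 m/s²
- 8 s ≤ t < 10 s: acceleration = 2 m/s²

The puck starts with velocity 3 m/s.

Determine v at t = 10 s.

Δv equals the area under the a-t graph; then v = v₀ + Δv.
0–2 s: 3 × 2 = 6 m/s
2–6 s: 7 × 4 = 28 m/s
6–8 s: -12 × 2 = -24 m/s
8–10 s: 2 × 2 = 4 m/s
Δv = 14 m/s, so v(10) = 3 + (14) = 17 m/s.

17 m/s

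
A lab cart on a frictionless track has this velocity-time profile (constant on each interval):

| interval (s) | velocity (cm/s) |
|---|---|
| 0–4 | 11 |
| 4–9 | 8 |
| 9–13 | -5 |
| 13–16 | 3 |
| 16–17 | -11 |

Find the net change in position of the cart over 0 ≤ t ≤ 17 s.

Net displacement equals the area under the velocity-time graph (areas below the axis count negative).
0–4 s: 11 × 4 = 44 cm
4–9 s: 8 × 5 = 40 cm
9–13 s: -5 × 4 = -20 cm
13–16 s: 3 × 3 = 9 cm
16–17 s: -11 × 1 = -11 cm
Net displacement = 62 cm

62 cm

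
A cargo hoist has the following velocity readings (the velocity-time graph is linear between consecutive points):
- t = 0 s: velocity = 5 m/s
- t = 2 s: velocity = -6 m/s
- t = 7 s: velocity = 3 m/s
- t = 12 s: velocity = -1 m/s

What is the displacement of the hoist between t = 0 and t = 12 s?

Net displacement equals the area under the velocity-time graph (areas below the axis count negative).
0–2 s: ½(5 + -6)(2) = -1 m
2–7 s: ½(-6 + 3)(5) = -7.5 m
7–12 s: ½(3 + -1)(5) = 5 m
Net displacement = -3.5 m

-3.5 m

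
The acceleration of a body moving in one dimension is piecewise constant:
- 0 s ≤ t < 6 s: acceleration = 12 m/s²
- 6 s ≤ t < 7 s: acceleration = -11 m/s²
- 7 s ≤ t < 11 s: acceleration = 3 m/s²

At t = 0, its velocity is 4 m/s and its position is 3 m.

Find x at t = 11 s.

597.5 m

On each constant-a segment, Δv = aΔt and Δx = v₀Δt + ½aΔt²; chain segment to segment.
0–6 s: v starts 4 m/s; Δx = 4·6 + ½·12·6² = 240 m; v ends 76 m/s.
6–7 s: v starts 76 m/s; Δx = 76·1 + ½·-11·1² = 70.5 m; v ends 65 m/s.
7–11 s: v starts 65 m/s; Δx = 65·4 + ½·3·4² = 284 m; v ends 77 m/s.
x(11) = 3 + Σ Δx = 597.5 m.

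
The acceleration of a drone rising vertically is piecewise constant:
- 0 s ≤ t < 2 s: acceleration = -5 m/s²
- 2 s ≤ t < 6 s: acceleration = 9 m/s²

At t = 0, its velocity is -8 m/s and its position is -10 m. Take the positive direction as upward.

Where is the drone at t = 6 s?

-36 m

On each constant-a segment, Δv = aΔt and Δx = v₀Δt + ½aΔt²; chain segment to segment.
0–2 s: v starts -8 m/s; Δx = -8·2 + ½·-5·2² = -26 m; v ends -18 m/s.
2–6 s: v starts -18 m/s; Δx = -18·4 + ½·9·4² = 0 m; v ends 18 m/s.
x(6) = -10 + Σ Δx = -36 m.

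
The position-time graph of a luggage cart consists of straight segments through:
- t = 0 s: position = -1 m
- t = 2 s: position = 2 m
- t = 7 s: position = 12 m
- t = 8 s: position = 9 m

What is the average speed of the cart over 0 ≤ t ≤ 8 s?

2 m/s

Average speed = (total path length)/(elapsed time); on a piecewise-linear x-t graph the path length is Σ|Δx|.
0–2 s: |Δx| = |2 − -1| = 3 m
2–7 s: |Δx| = |12 − 2| = 10 m
7–8 s: |Δx| = |9 − 12| = 3 m
Total path = 16 m; average speed = 16/8 = 2 m/s.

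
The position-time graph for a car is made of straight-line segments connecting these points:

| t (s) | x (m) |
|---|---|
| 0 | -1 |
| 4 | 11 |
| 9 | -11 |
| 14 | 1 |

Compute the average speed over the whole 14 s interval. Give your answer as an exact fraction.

23/7 m/s

Average speed = (total path length)/(elapsed time); on a piecewise-linear x-t graph the path length is Σ|Δx|.
0–4 s: |Δx| = |11 − -1| = 12 m
4–9 s: |Δx| = |-11 − 11| = 22 m
9–14 s: |Δx| = |1 − -11| = 12 m
Total path = 46 m; average speed = 46/14 = 23/7 m/s.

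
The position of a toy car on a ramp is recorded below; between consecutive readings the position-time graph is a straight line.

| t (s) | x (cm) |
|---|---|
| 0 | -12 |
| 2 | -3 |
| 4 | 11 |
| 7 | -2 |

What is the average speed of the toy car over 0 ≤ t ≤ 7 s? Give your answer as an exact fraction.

Average speed = (total path length)/(elapsed time); on a piecewise-linear x-t graph the path length is Σ|Δx|.
0–2 s: |Δx| = |-3 − -12| = 9 cm
2–4 s: |Δx| = |11 − -3| = 14 cm
4–7 s: |Δx| = |-2 − 11| = 13 cm
Total path = 36 cm; average speed = 36/7 = 36/7 cm/s.

36/7 cm/s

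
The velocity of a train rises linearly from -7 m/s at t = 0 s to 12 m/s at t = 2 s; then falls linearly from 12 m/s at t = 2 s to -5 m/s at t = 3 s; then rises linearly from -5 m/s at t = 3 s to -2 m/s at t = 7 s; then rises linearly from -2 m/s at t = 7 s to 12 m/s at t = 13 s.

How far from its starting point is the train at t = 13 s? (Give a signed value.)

Displacement is the signed area under the v-t curve.
0–2 s: ½(-7 + 12)(2) = 5 m
2–3 s: ½(12 + -5)(1) = 3.5 m
3–7 s: ½(-5 + -2)(4) = -14 m
7–13 s: ½(-2 + 12)(6) = 30 m
Net displacement = 24.5 m

24.5 m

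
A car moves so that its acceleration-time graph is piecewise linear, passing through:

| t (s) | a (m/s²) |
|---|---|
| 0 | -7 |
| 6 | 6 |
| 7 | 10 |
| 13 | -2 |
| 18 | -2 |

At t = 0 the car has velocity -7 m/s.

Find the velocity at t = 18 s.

12 m/s

Δv equals the area under the a-t graph; then v = v₀ + Δv.
0–6 s: ½(-7 + 6)(6) = -3 m/s
6–7 s: ½(6 + 10)(1) = 8 m/s
7–13 s: ½(10 + -2)(6) = 24 m/s
13–18 s: -2 × 5 = -10 m/s
Δv = 19 m/s, so v(18) = -7 + (19) = 12 m/s.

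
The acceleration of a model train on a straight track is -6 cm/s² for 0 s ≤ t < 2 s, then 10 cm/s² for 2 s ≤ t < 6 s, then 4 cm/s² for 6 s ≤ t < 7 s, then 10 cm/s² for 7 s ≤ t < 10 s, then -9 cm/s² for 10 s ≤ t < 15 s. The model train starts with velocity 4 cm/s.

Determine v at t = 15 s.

21 cm/s

Δv equals the area under the a-t graph; then v = v₀ + Δv.
0–2 s: -6 × 2 = -12 cm/s
2–6 s: 10 × 4 = 40 cm/s
6–7 s: 4 × 1 = 4 cm/s
7–10 s: 10 × 3 = 30 cm/s
10–15 s: -9 × 5 = -45 cm/s
Δv = 17 cm/s, so v(15) = 4 + (17) = 21 cm/s.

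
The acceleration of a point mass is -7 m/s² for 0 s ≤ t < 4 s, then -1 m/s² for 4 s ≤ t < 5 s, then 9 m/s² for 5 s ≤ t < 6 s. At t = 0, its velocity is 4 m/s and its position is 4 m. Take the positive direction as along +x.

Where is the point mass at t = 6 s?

On each constant-a segment, Δv = aΔt and Δx = v₀Δt + ½aΔt²; chain segment to segment.
0–4 s: v starts 4 m/s; Δx = 4·4 + ½·-7·4² = -40 m; v ends -24 m/s.
4–5 s: v starts -24 m/s; Δx = -24·1 + ½·-1·1² = -24.5 m; v ends -25 m/s.
5–6 s: v starts -25 m/s; Δx = -25·1 + ½·9·1² = -20.5 m; v ends -16 m/s.
x(6) = 4 + Σ Δx = -81 m.

-81 m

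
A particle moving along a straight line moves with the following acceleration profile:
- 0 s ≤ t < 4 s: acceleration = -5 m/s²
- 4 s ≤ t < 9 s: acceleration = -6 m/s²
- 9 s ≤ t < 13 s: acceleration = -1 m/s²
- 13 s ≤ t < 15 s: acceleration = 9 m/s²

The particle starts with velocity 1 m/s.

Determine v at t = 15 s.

-35 m/s

Δv equals the area under the a-t graph; then v = v₀ + Δv.
0–4 s: -5 × 4 = -20 m/s
4–9 s: -6 × 5 = -30 m/s
9–13 s: -1 × 4 = -4 m/s
13–15 s: 9 × 2 = 18 m/s
Δv = -36 m/s, so v(15) = 1 + (-36) = -35 m/s.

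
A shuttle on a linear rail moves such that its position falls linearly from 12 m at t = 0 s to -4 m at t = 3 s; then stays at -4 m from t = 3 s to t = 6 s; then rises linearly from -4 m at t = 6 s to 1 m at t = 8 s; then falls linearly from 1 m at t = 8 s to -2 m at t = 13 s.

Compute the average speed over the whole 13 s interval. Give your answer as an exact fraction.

Average speed = (total path length)/(elapsed time); on a piecewise-linear x-t graph the path length is Σ|Δx|.
0–3 s: |Δx| = |-4 − 12| = 16 m
3–6 s: |Δx| = |-4 − -4| = 0 m
6–8 s: |Δx| = |1 − -4| = 5 m
8–13 s: |Δx| = |-2 − 1| = 3 m
Total path = 24 m; average speed = 24/13 = 24/13 m/s.

24/13 m/s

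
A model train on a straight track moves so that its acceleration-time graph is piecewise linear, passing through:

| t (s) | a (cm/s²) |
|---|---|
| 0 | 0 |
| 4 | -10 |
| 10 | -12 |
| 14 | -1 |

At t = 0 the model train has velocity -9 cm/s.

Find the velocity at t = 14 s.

-121 cm/s

Δv equals the area under the a-t graph; then v = v₀ + Δv.
0–4 s: ½(0 + -10)(4) = -20 cm/s
4–10 s: ½(-10 + -12)(6) = -66 cm/s
10–14 s: ½(-12 + -1)(4) = -26 cm/s
Δv = -112 cm/s, so v(14) = -9 + (-112) = -121 cm/s.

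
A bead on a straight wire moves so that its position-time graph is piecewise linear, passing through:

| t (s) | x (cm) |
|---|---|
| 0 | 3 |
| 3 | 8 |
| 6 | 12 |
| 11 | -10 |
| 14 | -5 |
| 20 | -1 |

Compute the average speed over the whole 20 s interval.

Average speed = (total path length)/(elapsed time); on a piecewise-linear x-t graph the path length is Σ|Δx|.
0–3 s: |Δx| = |8 − 3| = 5 cm
3–6 s: |Δx| = |12 − 8| = 4 cm
6–11 s: |Δx| = |-10 − 12| = 22 cm
11–14 s: |Δx| = |-5 − -10| = 5 cm
14–20 s: |Δx| = |-1 − -5| = 4 cm
Total path = 40 cm; average speed = 40/20 = 2 cm/s.

2 cm/s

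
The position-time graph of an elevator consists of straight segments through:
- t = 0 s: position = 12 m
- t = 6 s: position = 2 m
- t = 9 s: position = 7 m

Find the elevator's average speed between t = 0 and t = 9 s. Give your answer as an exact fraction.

Average speed = (total path length)/(elapsed time); on a piecewise-linear x-t graph the path length is Σ|Δx|.
0–6 s: |Δx| = |2 − 12| = 10 m
6–9 s: |Δx| = |7 − 2| = 5 m
Total path = 15 m; average speed = 15/9 = 5/3 m/s.

5/3 m/s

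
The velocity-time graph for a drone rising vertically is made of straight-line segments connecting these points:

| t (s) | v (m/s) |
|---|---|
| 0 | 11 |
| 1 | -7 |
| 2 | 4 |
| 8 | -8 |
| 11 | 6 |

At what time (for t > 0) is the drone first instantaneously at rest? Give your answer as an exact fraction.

v changes sign on 0–1 s (from 11 to -7); the graph is linear there, so v = 0 at t = 0 + (-11)·(1 − 0)/(-7 − 11) = 11/18 s.

t = 11/18 s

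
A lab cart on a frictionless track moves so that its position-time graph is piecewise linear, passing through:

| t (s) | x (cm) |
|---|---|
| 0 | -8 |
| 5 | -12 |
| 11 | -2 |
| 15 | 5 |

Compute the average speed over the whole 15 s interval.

Average speed = (total path length)/(elapsed time); on a piecewise-linear x-t graph the path length is Σ|Δx|.
0–5 s: |Δx| = |-12 − -8| = 4 cm
5–11 s: |Δx| = |-2 − -12| = 10 cm
11–15 s: |Δx| = |5 − -2| = 7 cm
Total path = 21 cm; average speed = 21/15 = 1.4 cm/s.

1.4 cm/s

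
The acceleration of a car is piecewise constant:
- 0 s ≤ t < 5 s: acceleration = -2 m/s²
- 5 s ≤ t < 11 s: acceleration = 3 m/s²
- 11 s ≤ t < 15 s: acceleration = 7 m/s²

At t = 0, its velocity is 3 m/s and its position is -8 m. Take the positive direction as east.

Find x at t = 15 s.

On each constant-a segment, Δv = aΔt and Δx = v₀Δt + ½aΔt²; chain segment to segment.
0–5 s: v starts 3 m/s; Δx = 3·5 + ½·-2·5² = -10 m; v ends -7 m/s.
5–11 s: v starts -7 m/s; Δx = -7·6 + ½·3·6² = 12 m; v ends 11 m/s.
11–15 s: v starts 11 m/s; Δx = 11·4 + ½·7·4² = 100 m; v ends 39 m/s.
x(15) = -8 + Σ Δx = 94 m.

94 m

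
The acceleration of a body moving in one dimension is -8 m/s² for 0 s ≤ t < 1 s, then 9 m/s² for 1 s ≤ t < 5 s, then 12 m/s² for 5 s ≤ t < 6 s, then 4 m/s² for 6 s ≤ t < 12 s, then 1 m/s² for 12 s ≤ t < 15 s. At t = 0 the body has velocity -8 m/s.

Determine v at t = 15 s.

Δv equals the area under the a-t graph; then v = v₀ + Δv.
0–1 s: -8 × 1 = -8 m/s
1–5 s: 9 × 4 = 36 m/s
5–6 s: 12 × 1 = 12 m/s
6–12 s: 4 × 6 = 24 m/s
12–15 s: 1 × 3 = 3 m/s
Δv = 67 m/s, so v(15) = -8 + (67) = 59 m/s.

59 m/s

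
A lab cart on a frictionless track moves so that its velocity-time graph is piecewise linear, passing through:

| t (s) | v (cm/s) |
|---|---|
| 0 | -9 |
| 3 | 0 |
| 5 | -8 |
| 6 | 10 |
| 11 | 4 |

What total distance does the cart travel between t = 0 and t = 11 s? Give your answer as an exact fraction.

Total distance travelled is ∫|v| dt — sum the magnitudes of each area piece.
0–3 s: |½(-9 + 0)(3)| = 13.5 cm
3–5 s: |½(0 + -8)(2)| = 8 cm
5–6 s: v = 0 at t = 49/9 s; triangle areas 16/9 + 25/9 = 41/9 cm
6–11 s: |½(10 + 4)(5)| = 35 cm
Total distance = 1099/18 cm

1099/18 cm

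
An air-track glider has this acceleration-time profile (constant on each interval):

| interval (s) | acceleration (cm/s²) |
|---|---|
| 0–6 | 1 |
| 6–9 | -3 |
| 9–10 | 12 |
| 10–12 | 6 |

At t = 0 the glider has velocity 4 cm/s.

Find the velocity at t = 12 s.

25 cm/s

Δv equals the area under the a-t graph; then v = v₀ + Δv.
0–6 s: 1 × 6 = 6 cm/s
6–9 s: -3 × 3 = -9 cm/s
9–10 s: 12 × 1 = 12 cm/s
10–12 s: 6 × 2 = 12 cm/s
Δv = 21 cm/s, so v(12) = 4 + (21) = 25 cm/s.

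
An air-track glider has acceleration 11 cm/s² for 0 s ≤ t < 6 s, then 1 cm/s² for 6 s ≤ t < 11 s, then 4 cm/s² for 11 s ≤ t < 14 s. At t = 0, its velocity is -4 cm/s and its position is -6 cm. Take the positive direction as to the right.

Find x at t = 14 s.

On each constant-a segment, Δv = aΔt and Δx = v₀Δt + ½aΔt²; chain segment to segment.
0–6 s: v starts -4 cm/s; Δx = -4·6 + ½·11·6² = 174 cm; v ends 62 cm/s.
6–11 s: v starts 62 cm/s; Δx = 62·5 + ½·1·5² = 322.5 cm; v ends 67 cm/s.
11–14 s: v starts 67 cm/s; Δx = 67·3 + ½·4·3² = 219 cm; v ends 79 cm/s.
x(14) = -6 + Σ Δx = 709.5 cm.

709.5 cm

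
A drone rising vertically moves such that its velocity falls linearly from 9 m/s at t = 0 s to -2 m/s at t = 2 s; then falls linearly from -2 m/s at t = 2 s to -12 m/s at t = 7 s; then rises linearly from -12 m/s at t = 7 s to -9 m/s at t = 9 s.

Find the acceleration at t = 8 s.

Acceleration is the slope of the v-t graph on 7–9 s: (-9 − -12)/(9 − 7) = 1.5 m/s².

1.5 m/s²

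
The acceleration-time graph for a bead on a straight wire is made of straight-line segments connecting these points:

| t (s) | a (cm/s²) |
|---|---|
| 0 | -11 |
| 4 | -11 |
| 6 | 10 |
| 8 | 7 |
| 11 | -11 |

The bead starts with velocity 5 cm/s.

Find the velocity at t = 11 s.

Δv equals the area under the a-t graph; then v = v₀ + Δv.
0–4 s: -11 × 4 = -44 cm/s
4–6 s: ½(-11 + 10)(2) = -1 cm/s
6–8 s: ½(10 + 7)(2) = 17 cm/s
8–11 s: ½(7 + -11)(3) = -6 cm/s
Δv = -34 cm/s, so v(11) = 5 + (-34) = -29 cm/s.

-29 cm/s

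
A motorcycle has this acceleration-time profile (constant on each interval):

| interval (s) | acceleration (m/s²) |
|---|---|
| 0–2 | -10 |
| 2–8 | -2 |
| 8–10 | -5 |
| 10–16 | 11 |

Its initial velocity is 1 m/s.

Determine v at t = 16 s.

25 m/s

Δv equals the area under the a-t graph; then v = v₀ + Δv.
0–2 s: -10 × 2 = -20 m/s
2–8 s: -2 × 6 = -12 m/s
8–10 s: -5 × 2 = -10 m/s
10–16 s: 11 × 6 = 66 m/s
Δv = 24 m/s, so v(16) = 1 + (24) = 25 m/s.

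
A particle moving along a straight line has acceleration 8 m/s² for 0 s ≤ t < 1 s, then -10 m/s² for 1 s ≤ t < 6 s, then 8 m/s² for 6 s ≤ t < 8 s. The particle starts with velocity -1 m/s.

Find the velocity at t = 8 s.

Δv equals the area under the a-t graph; then v = v₀ + Δv.
0–1 s: 8 × 1 = 8 m/s
1–6 s: -10 × 5 = -50 m/s
6–8 s: 8 × 2 = 16 m/s
Δv = -26 m/s, so v(8) = -1 + (-26) = -27 m/s.

-27 m/s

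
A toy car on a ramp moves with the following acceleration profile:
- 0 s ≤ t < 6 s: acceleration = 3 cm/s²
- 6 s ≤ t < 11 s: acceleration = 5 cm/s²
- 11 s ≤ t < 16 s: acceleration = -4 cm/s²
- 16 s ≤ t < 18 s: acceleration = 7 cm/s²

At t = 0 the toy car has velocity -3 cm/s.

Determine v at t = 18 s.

Δv equals the area under the a-t graph; then v = v₀ + Δv.
0–6 s: 3 × 6 = 18 cm/s
6–11 s: 5 × 5 = 25 cm/s
11–16 s: -4 × 5 = -20 cm/s
16–18 s: 7 × 2 = 14 cm/s
Δv = 37 cm/s, so v(18) = -3 + (37) = 34 cm/s.

34 cm/s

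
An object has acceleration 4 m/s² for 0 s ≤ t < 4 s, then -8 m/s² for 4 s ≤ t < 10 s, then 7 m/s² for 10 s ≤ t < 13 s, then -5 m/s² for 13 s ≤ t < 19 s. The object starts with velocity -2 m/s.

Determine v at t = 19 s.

-43 m/s

Δv equals the area under the a-t graph; then v = v₀ + Δv.
0–4 s: 4 × 4 = 16 m/s
4–10 s: -8 × 6 = -48 m/s
10–13 s: 7 × 3 = 21 m/s
13–19 s: -5 × 6 = -30 m/s
Δv = -41 m/s, so v(19) = -2 + (-41) = -43 m/s.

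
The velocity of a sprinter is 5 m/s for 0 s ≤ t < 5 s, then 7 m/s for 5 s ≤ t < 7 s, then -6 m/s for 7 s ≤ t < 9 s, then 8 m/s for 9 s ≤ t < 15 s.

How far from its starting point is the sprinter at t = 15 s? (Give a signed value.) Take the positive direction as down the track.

75 m

Displacement is the signed area under the v-t curve.
0–5 s: 5 × 5 = 25 m
5–7 s: 7 × 2 = 14 m
7–9 s: -6 × 2 = -12 m
9–15 s: 8 × 6 = 48 m
Net displacement = 75 m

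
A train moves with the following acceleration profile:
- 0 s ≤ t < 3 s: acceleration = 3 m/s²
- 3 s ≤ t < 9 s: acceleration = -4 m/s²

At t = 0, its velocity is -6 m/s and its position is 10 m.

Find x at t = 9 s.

On each constant-a segment, Δv = aΔt and Δx = v₀Δt + ½aΔt²; chain segment to segment.
0–3 s: v starts -6 m/s; Δx = -6·3 + ½·3·3² = -4.5 m; v ends 3 m/s.
3–9 s: v starts 3 m/s; Δx = 3·6 + ½·-4·6² = -54 m; v ends -21 m/s.
x(9) = 10 + Σ Δx = -48.5 m.

-48.5 m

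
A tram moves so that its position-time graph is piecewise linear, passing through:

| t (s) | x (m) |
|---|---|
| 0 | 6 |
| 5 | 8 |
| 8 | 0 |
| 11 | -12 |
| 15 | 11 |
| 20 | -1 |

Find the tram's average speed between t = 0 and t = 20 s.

Average speed = (total path length)/(elapsed time); on a piecewise-linear x-t graph the path length is Σ|Δx|.
0–5 s: |Δx| = |8 − 6| = 2 m
5–8 s: |Δx| = |0 − 8| = 8 m
8–11 s: |Δx| = |-12 − 0| = 12 m
11–15 s: |Δx| = |11 − -12| = 23 m
15–20 s: |Δx| = |-1 − 11| = 12 m
Total path = 57 m; average speed = 57/20 = 2.85 m/s.

2.85 m/s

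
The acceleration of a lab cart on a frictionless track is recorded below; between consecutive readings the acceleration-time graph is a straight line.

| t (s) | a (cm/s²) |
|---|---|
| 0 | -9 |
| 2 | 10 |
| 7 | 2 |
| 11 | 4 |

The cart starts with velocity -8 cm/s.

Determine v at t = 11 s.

Δv equals the area under the a-t graph; then v = v₀ + Δv.
0–2 s: ½(-9 + 10)(2) = 1 cm/s
2–7 s: ½(10 + 2)(5) = 30 cm/s
7–11 s: ½(2 + 4)(4) = 12 cm/s
Δv = 43 cm/s, so v(11) = -8 + (43) = 35 cm/s.

35 cm/s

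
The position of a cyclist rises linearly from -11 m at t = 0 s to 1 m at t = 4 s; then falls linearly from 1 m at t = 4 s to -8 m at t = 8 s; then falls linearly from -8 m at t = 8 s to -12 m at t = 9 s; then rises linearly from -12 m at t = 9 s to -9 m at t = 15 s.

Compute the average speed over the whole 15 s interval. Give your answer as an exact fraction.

28/15 m/s

Average speed = (total path length)/(elapsed time); on a piecewise-linear x-t graph the path length is Σ|Δx|.
0–4 s: |Δx| = |1 − -11| = 12 m
4–8 s: |Δx| = |-8 − 1| = 9 m
8–9 s: |Δx| = |-12 − -8| = 4 m
9–15 s: |Δx| = |-9 − -12| = 3 m
Total path = 28 m; average speed = 28/15 = 28/15 m/s.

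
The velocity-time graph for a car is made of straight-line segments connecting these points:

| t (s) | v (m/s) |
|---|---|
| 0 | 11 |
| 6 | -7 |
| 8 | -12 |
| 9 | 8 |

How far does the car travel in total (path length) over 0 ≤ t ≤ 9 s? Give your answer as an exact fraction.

Total distance travelled is ∫|v| dt — sum the magnitudes of each area piece.
0–6 s: v = 0 at t = 11/3 s; triangle areas 121/6 + 49/6 = 85/3 m
6–8 s: |½(-7 + -12)(2)| = 19 m
8–9 s: v = 0 at t = 8.6 s; triangle areas 3.6 + 1.6 = 5.2 m
Total distance = 788/15 m

788/15 m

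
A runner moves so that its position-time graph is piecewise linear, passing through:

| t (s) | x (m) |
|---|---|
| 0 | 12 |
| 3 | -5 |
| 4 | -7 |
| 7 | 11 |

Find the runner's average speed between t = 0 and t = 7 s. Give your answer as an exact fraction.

37/7 m/s

Average speed = (total path length)/(elapsed time); on a piecewise-linear x-t graph the path length is Σ|Δx|.
0–3 s: |Δx| = |-5 − 12| = 17 m
3–4 s: |Δx| = |-7 − -5| = 2 m
4–7 s: |Δx| = |11 − -7| = 18 m
Total path = 37 m; average speed = 37/7 = 37/7 m/s.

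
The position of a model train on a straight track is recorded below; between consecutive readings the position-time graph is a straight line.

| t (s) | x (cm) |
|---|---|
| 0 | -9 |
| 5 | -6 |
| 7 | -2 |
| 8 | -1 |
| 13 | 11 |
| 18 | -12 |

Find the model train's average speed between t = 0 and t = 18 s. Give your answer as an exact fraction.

Average speed = (total path length)/(elapsed time); on a piecewise-linear x-t graph the path length is Σ|Δx|.
0–5 s: |Δx| = |-6 − -9| = 3 cm
5–7 s: |Δx| = |-2 − -6| = 4 cm
7–8 s: |Δx| = |-1 − -2| = 1 cm
8–13 s: |Δx| = |11 − -1| = 12 cm
13–18 s: |Δx| = |-12 − 11| = 23 cm
Total path = 43 cm; average speed = 43/18 = 43/18 cm/s.

43/18 cm/s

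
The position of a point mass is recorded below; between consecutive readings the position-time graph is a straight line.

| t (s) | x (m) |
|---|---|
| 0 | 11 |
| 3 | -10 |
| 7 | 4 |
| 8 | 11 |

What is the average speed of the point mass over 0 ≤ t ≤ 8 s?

Average speed = (total path length)/(elapsed time); on a piecewise-linear x-t graph the path length is Σ|Δx|.
0–3 s: |Δx| = |-10 − 11| = 21 m
3–7 s: |Δx| = |4 − -10| = 14 m
7–8 s: |Δx| = |11 − 4| = 7 m
Total path = 42 m; average speed = 42/8 = 5.25 m/s.

5.25 m/s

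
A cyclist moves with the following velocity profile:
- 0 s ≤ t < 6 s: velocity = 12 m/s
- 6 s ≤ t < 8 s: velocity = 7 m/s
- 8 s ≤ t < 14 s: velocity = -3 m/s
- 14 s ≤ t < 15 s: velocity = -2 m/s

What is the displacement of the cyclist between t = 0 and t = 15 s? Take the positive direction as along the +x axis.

66 m

Net displacement equals the area under the velocity-time graph (areas below the axis count negative).
0–6 s: 12 × 6 = 72 m
6–8 s: 7 × 2 = 14 m
8–14 s: -3 × 6 = -18 m
14–15 s: -2 × 1 = -2 m
Net displacement = 66 m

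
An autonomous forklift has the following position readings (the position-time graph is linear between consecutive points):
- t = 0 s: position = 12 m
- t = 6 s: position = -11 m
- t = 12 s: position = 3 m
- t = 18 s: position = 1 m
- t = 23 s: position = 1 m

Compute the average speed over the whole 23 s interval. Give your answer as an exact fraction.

39/23 m/s

Average speed = (total path length)/(elapsed time); on a piecewise-linear x-t graph the path length is Σ|Δx|.
0–6 s: |Δx| = |-11 − 12| = 23 m
6–12 s: |Δx| = |3 − -11| = 14 m
12–18 s: |Δx| = |1 − 3| = 2 m
18–23 s: |Δx| = |1 − 1| = 0 m
Total path = 39 m; average speed = 39/23 = 39/23 m/s.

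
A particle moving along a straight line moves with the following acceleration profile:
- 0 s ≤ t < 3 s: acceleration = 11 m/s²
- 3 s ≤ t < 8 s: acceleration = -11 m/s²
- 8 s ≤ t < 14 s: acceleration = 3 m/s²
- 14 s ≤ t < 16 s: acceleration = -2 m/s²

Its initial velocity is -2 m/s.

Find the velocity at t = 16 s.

-10 m/s

Δv equals the area under the a-t graph; then v = v₀ + Δv.
0–3 s: 11 × 3 = 33 m/s
3–8 s: -11 × 5 = -55 m/s
8–14 s: 3 × 6 = 18 m/s
14–16 s: -2 × 2 = -4 m/s
Δv = -8 m/s, so v(16) = -2 + (-8) = -10 m/s.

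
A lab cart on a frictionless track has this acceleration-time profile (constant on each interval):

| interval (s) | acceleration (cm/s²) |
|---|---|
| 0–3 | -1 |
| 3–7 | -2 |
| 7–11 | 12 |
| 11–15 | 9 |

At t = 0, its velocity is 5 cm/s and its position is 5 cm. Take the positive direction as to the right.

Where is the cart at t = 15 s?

319.5 cm

On each constant-a segment, Δv = aΔt and Δx = v₀Δt + ½aΔt²; chain segment to segment.
0–3 s: v starts 5 cm/s; Δx = 5·3 + ½·-1·3² = 10.5 cm; v ends 2 cm/s.
3–7 s: v starts 2 cm/s; Δx = 2·4 + ½·-2·4² = -8 cm; v ends -6 cm/s.
7–11 s: v starts -6 cm/s; Δx = -6·4 + ½·12·4² = 72 cm; v ends 42 cm/s.
11–15 s: v starts 42 cm/s; Δx = 42·4 + ½·9·4² = 240 cm; v ends 78 cm/s.
x(15) = 5 + Σ Δx = 319.5 cm.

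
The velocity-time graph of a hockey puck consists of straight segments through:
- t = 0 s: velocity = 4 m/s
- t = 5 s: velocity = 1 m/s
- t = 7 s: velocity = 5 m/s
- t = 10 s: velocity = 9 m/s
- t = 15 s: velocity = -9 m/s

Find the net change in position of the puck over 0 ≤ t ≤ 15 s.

Net displacement equals the area under the velocity-time graph (areas below the axis count negative).
0–5 s: ½(4 + 1)(5) = 12.5 m
5–7 s: ½(1 + 5)(2) = 6 m
7–10 s: ½(5 + 9)(3) = 21 m
10–15 s: ½(9 + -9)(5) = 0 m
Net displacement = 39.5 m

39.5 m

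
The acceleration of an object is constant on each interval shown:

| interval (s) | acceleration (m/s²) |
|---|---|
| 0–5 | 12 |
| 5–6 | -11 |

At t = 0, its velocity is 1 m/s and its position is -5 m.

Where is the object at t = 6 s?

205.5 m

On each constant-a segment, Δv = aΔt and Δx = v₀Δt + ½aΔt²; chain segment to segment.
0–5 s: v starts 1 m/s; Δx = 1·5 + ½·12·5² = 155 m; v ends 61 m/s.
5–6 s: v starts 61 m/s; Δx = 61·1 + ½·-11·1² = 55.5 m; v ends 50 m/s.
x(6) = -5 + Σ Δx = 205.5 m.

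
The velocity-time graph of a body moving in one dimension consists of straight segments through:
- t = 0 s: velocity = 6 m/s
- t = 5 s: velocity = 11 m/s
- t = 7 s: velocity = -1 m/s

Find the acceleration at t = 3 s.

1 m/s²

Acceleration is the slope of the v-t graph on 0–5 s: (11 − 6)/(5 − 0) = 1 m/s².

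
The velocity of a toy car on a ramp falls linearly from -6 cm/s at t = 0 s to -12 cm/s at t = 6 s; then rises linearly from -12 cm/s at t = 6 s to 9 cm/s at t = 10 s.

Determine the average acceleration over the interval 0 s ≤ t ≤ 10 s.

1.5 cm/s²

Average acceleration = Δv/Δt = (9 − -6)/(10 − 0) = 1.5 cm/s².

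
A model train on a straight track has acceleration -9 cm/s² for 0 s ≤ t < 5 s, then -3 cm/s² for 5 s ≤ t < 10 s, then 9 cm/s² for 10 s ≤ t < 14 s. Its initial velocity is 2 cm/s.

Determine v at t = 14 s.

-22 cm/s

Δv equals the area under the a-t graph; then v = v₀ + Δv.
0–5 s: -9 × 5 = -45 cm/s
5–10 s: -3 × 5 = -15 cm/s
10–14 s: 9 × 4 = 36 cm/s
Δv = -24 cm/s, so v(14) = 2 + (-24) = -22 cm/s.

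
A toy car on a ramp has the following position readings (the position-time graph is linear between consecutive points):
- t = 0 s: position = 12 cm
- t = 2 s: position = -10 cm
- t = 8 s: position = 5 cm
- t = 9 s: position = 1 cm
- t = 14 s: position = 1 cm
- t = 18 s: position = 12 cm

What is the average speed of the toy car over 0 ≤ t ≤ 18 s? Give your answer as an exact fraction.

Average speed = (total path length)/(elapsed time); on a piecewise-linear x-t graph the path length is Σ|Δx|.
0–2 s: |Δx| = |-10 − 12| = 22 cm
2–8 s: |Δx| = |5 − -10| = 15 cm
8–9 s: |Δx| = |1 − 5| = 4 cm
9–14 s: |Δx| = |1 − 1| = 0 cm
14–18 s: |Δx| = |12 − 1| = 11 cm
Total path = 52 cm; average speed = 52/18 = 26/9 cm/s.

26/9 cm/s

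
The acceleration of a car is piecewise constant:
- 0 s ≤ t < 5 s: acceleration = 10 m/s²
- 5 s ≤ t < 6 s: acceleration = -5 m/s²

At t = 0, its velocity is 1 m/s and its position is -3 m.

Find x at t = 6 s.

175.5 m

On each constant-a segment, Δv = aΔt and Δx = v₀Δt + ½aΔt²; chain segment to segment.
0–5 s: v starts 1 m/s; Δx = 1·5 + ½·10·5² = 130 m; v ends 51 m/s.
5–6 s: v starts 51 m/s; Δx = 51·1 + ½·-5·1² = 48.5 m; v ends 46 m/s.
x(6) = -3 + Σ Δx = 175.5 m.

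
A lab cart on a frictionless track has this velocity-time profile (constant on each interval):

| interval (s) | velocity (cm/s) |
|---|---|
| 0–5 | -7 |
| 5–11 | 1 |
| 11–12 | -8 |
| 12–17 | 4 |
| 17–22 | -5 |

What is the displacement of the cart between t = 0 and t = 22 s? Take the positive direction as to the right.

-42 cm

Displacement is the signed area under the v-t curve.
0–5 s: -7 × 5 = -35 cm
5–11 s: 1 × 6 = 6 cm
11–12 s: -8 × 1 = -8 cm
12–17 s: 4 × 5 = 20 cm
17–22 s: -5 × 5 = -25 cm
Net displacement = -42 cm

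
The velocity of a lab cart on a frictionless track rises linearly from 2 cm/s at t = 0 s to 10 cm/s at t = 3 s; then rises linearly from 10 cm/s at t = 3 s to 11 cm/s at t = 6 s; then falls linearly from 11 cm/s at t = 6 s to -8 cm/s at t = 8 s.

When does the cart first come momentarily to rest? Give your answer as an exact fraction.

v changes sign on 6–8 s (from 11 to -8); the graph is linear there, so v = 0 at t = 6 + (-11)·(8 − 6)/(-8 − 11) = 136/19 s.

t = 136/19 s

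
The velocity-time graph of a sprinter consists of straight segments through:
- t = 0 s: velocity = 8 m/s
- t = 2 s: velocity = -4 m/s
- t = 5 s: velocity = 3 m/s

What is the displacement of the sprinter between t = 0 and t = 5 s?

Net displacement equals the area under the velocity-time graph (areas below the axis count negative).
0–2 s: ½(8 + -4)(2) = 4 m
2–5 s: ½(-4 + 3)(3) = -1.5 m
Net displacement = 2.5 m

2.5 m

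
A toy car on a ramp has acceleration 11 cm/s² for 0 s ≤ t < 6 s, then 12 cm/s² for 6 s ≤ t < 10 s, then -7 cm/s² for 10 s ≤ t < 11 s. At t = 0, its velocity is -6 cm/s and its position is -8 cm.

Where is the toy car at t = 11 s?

On each constant-a segment, Δv = aΔt and Δx = v₀Δt + ½aΔt²; chain segment to segment.
0–6 s: v starts -6 cm/s; Δx = -6·6 + ½·11·6² = 162 cm; v ends 60 cm/s.
6–10 s: v starts 60 cm/s; Δx = 60·4 + ½·12·4² = 336 cm; v ends 108 cm/s.
10–11 s: v starts 108 cm/s; Δx = 108·1 + ½·-7·1² = 104.5 cm; v ends 101 cm/s.
x(11) = -8 + Σ Δx = 594.5 cm.

594.5 cm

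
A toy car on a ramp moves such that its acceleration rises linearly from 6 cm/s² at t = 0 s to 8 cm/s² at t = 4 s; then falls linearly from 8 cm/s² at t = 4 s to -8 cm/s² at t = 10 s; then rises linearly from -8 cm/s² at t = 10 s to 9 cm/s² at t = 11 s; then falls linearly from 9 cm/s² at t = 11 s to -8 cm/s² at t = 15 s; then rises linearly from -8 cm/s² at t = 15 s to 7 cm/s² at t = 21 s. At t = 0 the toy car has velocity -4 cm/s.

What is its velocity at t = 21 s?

Δv equals the area under the a-t graph; then v = v₀ + Δv.
0–4 s: ½(6 + 8)(4) = 28 cm/s
4–10 s: ½(8 + -8)(6) = 0 cm/s
10–11 s: ½(-8 + 9)(1) = 0.5 cm/s
11–15 s: ½(9 + -8)(4) = 2 cm/s
15–21 s: ½(-8 + 7)(6) = -3 cm/s
Δv = 27.5 cm/s, so v(21) = -4 + (27.5) = 23.5 cm/s.

23.5 cm/s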